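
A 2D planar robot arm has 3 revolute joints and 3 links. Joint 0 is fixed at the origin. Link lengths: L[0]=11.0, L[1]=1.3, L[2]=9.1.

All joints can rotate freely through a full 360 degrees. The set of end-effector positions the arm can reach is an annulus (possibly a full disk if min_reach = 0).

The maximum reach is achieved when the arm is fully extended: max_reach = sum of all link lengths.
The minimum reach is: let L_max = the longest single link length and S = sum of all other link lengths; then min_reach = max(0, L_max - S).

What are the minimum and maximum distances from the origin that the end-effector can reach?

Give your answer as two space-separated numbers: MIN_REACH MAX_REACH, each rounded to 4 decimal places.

Answer: 0.6000 21.4000

Derivation:
Link lengths: [11.0, 1.3, 9.1]
max_reach = 11 + 1.3 + 9.1 = 21.4
L_max = max([11.0, 1.3, 9.1]) = 11
S (sum of others) = 21.4 - 11 = 10.4
min_reach = max(0, 11 - 10.4) = max(0, 0.6) = 0.6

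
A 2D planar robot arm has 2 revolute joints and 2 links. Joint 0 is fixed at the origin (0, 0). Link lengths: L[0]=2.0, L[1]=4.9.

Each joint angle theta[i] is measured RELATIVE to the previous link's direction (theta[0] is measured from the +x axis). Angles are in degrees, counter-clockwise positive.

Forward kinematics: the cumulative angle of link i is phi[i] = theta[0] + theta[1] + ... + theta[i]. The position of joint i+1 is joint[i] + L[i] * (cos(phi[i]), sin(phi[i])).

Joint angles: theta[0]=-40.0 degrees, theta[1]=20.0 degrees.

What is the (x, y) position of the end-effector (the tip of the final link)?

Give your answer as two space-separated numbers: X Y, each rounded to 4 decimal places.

joint[0] = (0.0000, 0.0000)  (base)
link 0: phi[0] = -40 = -40 deg
  cos(-40 deg) = 0.7660, sin(-40 deg) = -0.6428
  joint[1] = (0.0000, 0.0000) + 2 * (0.7660, -0.6428) = (0.0000 + 1.5321, 0.0000 + -1.2856) = (1.5321, -1.2856)
link 1: phi[1] = -40 + 20 = -20 deg
  cos(-20 deg) = 0.9397, sin(-20 deg) = -0.3420
  joint[2] = (1.5321, -1.2856) + 4.9 * (0.9397, -0.3420) = (1.5321 + 4.6045, -1.2856 + -1.6759) = (6.1366, -2.9615)
End effector: (6.1366, -2.9615)

Answer: 6.1366 -2.9615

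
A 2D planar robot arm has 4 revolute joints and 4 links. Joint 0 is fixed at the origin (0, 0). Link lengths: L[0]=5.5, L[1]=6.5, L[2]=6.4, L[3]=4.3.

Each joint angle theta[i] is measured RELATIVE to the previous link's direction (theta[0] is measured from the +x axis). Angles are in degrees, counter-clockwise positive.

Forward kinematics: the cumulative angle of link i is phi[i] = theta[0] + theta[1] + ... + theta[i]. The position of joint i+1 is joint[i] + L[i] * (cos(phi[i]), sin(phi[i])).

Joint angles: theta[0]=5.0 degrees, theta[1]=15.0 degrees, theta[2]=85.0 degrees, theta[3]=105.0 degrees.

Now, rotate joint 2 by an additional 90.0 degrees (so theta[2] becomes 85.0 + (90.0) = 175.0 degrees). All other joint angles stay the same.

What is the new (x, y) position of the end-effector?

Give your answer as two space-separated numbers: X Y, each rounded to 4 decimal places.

joint[0] = (0.0000, 0.0000)  (base)
link 0: phi[0] = 5 = 5 deg
  cos(5 deg) = 0.9962, sin(5 deg) = 0.0872
  joint[1] = (0.0000, 0.0000) + 5.5 * (0.9962, 0.0872) = (0.0000 + 5.4791, 0.0000 + 0.4794) = (5.4791, 0.4794)
link 1: phi[1] = 5 + 15 = 20 deg
  cos(20 deg) = 0.9397, sin(20 deg) = 0.3420
  joint[2] = (5.4791, 0.4794) + 6.5 * (0.9397, 0.3420) = (5.4791 + 6.1080, 0.4794 + 2.2231) = (11.5871, 2.7025)
link 2: phi[2] = 5 + 15 + 175 = 195 deg
  cos(195 deg) = -0.9659, sin(195 deg) = -0.2588
  joint[3] = (11.5871, 2.7025) + 6.4 * (-0.9659, -0.2588) = (11.5871 + -6.1819, 2.7025 + -1.6564) = (5.4051, 1.0460)
link 3: phi[3] = 5 + 15 + 175 + 105 = 300 deg
  cos(300 deg) = 0.5000, sin(300 deg) = -0.8660
  joint[4] = (5.4051, 1.0460) + 4.3 * (0.5000, -0.8660) = (5.4051 + 2.1500, 1.0460 + -3.7239) = (7.5551, -2.6779)
End effector: (7.5551, -2.6779)

Answer: 7.5551 -2.6779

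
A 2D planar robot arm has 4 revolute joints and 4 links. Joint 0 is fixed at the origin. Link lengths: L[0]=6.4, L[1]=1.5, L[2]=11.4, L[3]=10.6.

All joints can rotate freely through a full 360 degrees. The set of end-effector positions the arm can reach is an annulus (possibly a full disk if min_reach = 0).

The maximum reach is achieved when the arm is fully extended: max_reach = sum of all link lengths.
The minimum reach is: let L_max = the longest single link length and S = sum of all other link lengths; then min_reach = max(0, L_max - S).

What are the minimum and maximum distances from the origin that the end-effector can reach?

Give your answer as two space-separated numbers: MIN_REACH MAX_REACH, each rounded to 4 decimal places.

Link lengths: [6.4, 1.5, 11.4, 10.6]
max_reach = 6.4 + 1.5 + 11.4 + 10.6 = 29.9
L_max = max([6.4, 1.5, 11.4, 10.6]) = 11.4
S (sum of others) = 29.9 - 11.4 = 18.5
min_reach = max(0, 11.4 - 18.5) = max(0, -7.1) = 0

Answer: 0.0000 29.9000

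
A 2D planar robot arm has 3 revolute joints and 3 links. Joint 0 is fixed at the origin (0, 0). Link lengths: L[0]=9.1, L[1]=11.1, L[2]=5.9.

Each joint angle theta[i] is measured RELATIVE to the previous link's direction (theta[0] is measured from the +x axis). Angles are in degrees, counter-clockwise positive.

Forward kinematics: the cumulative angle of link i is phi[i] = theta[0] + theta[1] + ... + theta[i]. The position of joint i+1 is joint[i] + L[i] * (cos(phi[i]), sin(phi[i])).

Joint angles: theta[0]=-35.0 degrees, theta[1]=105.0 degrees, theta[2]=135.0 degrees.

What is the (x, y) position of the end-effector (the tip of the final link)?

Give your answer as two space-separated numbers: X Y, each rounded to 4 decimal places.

Answer: 5.9035 2.7176

Derivation:
joint[0] = (0.0000, 0.0000)  (base)
link 0: phi[0] = -35 = -35 deg
  cos(-35 deg) = 0.8192, sin(-35 deg) = -0.5736
  joint[1] = (0.0000, 0.0000) + 9.1 * (0.8192, -0.5736) = (0.0000 + 7.4543, 0.0000 + -5.2195) = (7.4543, -5.2195)
link 1: phi[1] = -35 + 105 = 70 deg
  cos(70 deg) = 0.3420, sin(70 deg) = 0.9397
  joint[2] = (7.4543, -5.2195) + 11.1 * (0.3420, 0.9397) = (7.4543 + 3.7964, -5.2195 + 10.4306) = (11.2507, 5.2110)
link 2: phi[2] = -35 + 105 + 135 = 205 deg
  cos(205 deg) = -0.9063, sin(205 deg) = -0.4226
  joint[3] = (11.2507, 5.2110) + 5.9 * (-0.9063, -0.4226) = (11.2507 + -5.3472, 5.2110 + -2.4934) = (5.9035, 2.7176)
End effector: (5.9035, 2.7176)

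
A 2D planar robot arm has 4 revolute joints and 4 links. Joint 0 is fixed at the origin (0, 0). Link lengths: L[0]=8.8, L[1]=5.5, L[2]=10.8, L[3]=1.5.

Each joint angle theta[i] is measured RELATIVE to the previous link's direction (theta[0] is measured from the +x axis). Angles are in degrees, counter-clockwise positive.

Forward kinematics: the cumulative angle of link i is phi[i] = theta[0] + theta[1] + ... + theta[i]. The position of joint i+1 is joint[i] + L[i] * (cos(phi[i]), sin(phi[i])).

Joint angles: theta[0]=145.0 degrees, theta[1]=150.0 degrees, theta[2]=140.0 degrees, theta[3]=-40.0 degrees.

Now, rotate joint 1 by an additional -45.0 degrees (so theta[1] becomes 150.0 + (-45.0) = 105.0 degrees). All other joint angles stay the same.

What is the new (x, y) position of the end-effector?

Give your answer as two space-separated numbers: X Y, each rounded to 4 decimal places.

joint[0] = (0.0000, 0.0000)  (base)
link 0: phi[0] = 145 = 145 deg
  cos(145 deg) = -0.8192, sin(145 deg) = 0.5736
  joint[1] = (0.0000, 0.0000) + 8.8 * (-0.8192, 0.5736) = (0.0000 + -7.2085, 0.0000 + 5.0475) = (-7.2085, 5.0475)
link 1: phi[1] = 145 + 105 = 250 deg
  cos(250 deg) = -0.3420, sin(250 deg) = -0.9397
  joint[2] = (-7.2085, 5.0475) + 5.5 * (-0.3420, -0.9397) = (-7.2085 + -1.8811, 5.0475 + -5.1683) = (-9.0896, -0.1208)
link 2: phi[2] = 145 + 105 + 140 = 390 deg
  cos(390 deg) = 0.8660, sin(390 deg) = 0.5000
  joint[3] = (-9.0896, -0.1208) + 10.8 * (0.8660, 0.5000) = (-9.0896 + 9.3531, -0.1208 + 5.4000) = (0.2634, 5.2792)
link 3: phi[3] = 145 + 105 + 140 + -40 = 350 deg
  cos(350 deg) = 0.9848, sin(350 deg) = -0.1736
  joint[4] = (0.2634, 5.2792) + 1.5 * (0.9848, -0.1736) = (0.2634 + 1.4772, 5.2792 + -0.2605) = (1.7406, 5.0187)
End effector: (1.7406, 5.0187)

Answer: 1.7406 5.0187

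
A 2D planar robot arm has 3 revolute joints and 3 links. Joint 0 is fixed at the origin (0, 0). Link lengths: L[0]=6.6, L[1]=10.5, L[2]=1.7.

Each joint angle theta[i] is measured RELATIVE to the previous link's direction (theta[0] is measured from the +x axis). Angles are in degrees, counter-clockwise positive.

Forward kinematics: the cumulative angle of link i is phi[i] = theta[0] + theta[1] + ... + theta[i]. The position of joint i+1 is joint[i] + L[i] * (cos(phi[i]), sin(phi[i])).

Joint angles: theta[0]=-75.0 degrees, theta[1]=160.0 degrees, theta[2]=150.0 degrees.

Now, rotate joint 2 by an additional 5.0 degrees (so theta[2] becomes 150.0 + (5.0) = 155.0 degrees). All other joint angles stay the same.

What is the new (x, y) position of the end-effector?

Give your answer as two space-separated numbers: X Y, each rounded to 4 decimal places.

joint[0] = (0.0000, 0.0000)  (base)
link 0: phi[0] = -75 = -75 deg
  cos(-75 deg) = 0.2588, sin(-75 deg) = -0.9659
  joint[1] = (0.0000, 0.0000) + 6.6 * (0.2588, -0.9659) = (0.0000 + 1.7082, 0.0000 + -6.3751) = (1.7082, -6.3751)
link 1: phi[1] = -75 + 160 = 85 deg
  cos(85 deg) = 0.0872, sin(85 deg) = 0.9962
  joint[2] = (1.7082, -6.3751) + 10.5 * (0.0872, 0.9962) = (1.7082 + 0.9151, -6.3751 + 10.4600) = (2.6233, 4.0849)
link 2: phi[2] = -75 + 160 + 155 = 240 deg
  cos(240 deg) = -0.5000, sin(240 deg) = -0.8660
  joint[3] = (2.6233, 4.0849) + 1.7 * (-0.5000, -0.8660) = (2.6233 + -0.8500, 4.0849 + -1.4722) = (1.7733, 2.6127)
End effector: (1.7733, 2.6127)

Answer: 1.7733 2.6127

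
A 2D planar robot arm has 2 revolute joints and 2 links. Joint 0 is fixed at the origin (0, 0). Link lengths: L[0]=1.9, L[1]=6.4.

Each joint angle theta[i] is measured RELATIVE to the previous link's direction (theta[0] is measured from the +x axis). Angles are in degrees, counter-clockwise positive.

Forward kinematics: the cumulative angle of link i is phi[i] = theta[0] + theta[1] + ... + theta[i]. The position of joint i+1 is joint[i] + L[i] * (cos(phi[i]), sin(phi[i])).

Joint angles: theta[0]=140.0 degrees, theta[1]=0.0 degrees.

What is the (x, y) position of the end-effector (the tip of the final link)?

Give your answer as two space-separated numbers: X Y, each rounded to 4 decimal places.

joint[0] = (0.0000, 0.0000)  (base)
link 0: phi[0] = 140 = 140 deg
  cos(140 deg) = -0.7660, sin(140 deg) = 0.6428
  joint[1] = (0.0000, 0.0000) + 1.9 * (-0.7660, 0.6428) = (0.0000 + -1.4555, 0.0000 + 1.2213) = (-1.4555, 1.2213)
link 1: phi[1] = 140 + 0 = 140 deg
  cos(140 deg) = -0.7660, sin(140 deg) = 0.6428
  joint[2] = (-1.4555, 1.2213) + 6.4 * (-0.7660, 0.6428) = (-1.4555 + -4.9027, 1.2213 + 4.1138) = (-6.3582, 5.3351)
End effector: (-6.3582, 5.3351)

Answer: -6.3582 5.3351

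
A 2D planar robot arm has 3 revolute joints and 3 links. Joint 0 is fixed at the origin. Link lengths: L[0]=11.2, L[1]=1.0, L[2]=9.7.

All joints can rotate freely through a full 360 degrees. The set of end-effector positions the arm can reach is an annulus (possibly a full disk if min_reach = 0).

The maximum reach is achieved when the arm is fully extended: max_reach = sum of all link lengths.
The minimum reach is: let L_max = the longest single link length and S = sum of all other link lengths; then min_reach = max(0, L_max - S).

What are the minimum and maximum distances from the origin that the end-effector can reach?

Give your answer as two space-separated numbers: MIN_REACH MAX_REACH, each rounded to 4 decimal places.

Link lengths: [11.2, 1.0, 9.7]
max_reach = 11.2 + 1 + 9.7 = 21.9
L_max = max([11.2, 1.0, 9.7]) = 11.2
S (sum of others) = 21.9 - 11.2 = 10.7
min_reach = max(0, 11.2 - 10.7) = max(0, 0.5) = 0.5

Answer: 0.5000 21.9000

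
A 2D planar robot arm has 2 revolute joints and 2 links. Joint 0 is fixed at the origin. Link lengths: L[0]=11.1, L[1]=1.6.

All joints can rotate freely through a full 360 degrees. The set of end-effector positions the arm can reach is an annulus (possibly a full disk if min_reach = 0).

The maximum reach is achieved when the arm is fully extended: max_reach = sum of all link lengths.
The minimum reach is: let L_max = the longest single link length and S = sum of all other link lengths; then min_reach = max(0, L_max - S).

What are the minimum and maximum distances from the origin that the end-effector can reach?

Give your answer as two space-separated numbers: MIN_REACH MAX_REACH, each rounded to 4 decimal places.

Link lengths: [11.1, 1.6]
max_reach = 11.1 + 1.6 = 12.7
L_max = max([11.1, 1.6]) = 11.1
S (sum of others) = 12.7 - 11.1 = 1.6
min_reach = max(0, 11.1 - 1.6) = max(0, 9.5) = 9.5

Answer: 9.5000 12.7000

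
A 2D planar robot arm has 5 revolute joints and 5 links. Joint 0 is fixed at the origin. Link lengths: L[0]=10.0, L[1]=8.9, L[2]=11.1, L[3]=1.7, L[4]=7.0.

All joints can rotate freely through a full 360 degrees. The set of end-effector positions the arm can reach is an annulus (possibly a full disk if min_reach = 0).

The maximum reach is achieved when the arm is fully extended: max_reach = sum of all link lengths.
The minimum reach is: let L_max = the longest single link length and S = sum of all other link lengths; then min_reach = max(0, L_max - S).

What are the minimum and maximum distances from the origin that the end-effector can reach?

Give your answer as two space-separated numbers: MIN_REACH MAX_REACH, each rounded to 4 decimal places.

Link lengths: [10.0, 8.9, 11.1, 1.7, 7.0]
max_reach = 10 + 8.9 + 11.1 + 1.7 + 7 = 38.7
L_max = max([10.0, 8.9, 11.1, 1.7, 7.0]) = 11.1
S (sum of others) = 38.7 - 11.1 = 27.6
min_reach = max(0, 11.1 - 27.6) = max(0, -16.5) = 0

Answer: 0.0000 38.7000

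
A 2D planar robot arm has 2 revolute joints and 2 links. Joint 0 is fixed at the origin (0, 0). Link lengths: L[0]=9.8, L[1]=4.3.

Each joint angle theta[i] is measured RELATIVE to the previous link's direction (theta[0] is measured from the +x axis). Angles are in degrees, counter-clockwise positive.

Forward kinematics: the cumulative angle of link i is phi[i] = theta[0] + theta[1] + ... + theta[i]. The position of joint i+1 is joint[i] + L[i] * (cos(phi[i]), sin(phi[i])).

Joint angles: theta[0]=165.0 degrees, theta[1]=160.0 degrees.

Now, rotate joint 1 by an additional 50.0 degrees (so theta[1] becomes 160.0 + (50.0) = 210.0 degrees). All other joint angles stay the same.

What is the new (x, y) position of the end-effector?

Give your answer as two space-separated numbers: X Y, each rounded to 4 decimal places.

joint[0] = (0.0000, 0.0000)  (base)
link 0: phi[0] = 165 = 165 deg
  cos(165 deg) = -0.9659, sin(165 deg) = 0.2588
  joint[1] = (0.0000, 0.0000) + 9.8 * (-0.9659, 0.2588) = (0.0000 + -9.4661, 0.0000 + 2.5364) = (-9.4661, 2.5364)
link 1: phi[1] = 165 + 210 = 375 deg
  cos(375 deg) = 0.9659, sin(375 deg) = 0.2588
  joint[2] = (-9.4661, 2.5364) + 4.3 * (0.9659, 0.2588) = (-9.4661 + 4.1535, 2.5364 + 1.1129) = (-5.3126, 3.6493)
End effector: (-5.3126, 3.6493)

Answer: -5.3126 3.6493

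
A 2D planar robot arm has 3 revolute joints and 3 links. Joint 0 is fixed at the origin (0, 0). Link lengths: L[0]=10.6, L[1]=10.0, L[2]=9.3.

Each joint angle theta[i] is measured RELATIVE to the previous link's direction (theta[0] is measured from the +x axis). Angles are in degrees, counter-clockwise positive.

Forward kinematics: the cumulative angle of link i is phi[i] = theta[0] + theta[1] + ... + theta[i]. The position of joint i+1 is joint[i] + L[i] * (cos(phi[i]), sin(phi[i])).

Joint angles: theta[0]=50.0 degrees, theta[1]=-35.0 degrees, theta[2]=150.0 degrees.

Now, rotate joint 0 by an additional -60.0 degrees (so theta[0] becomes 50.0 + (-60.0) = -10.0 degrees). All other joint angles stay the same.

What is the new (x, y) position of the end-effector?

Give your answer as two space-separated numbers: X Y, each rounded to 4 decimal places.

joint[0] = (0.0000, 0.0000)  (base)
link 0: phi[0] = -10 = -10 deg
  cos(-10 deg) = 0.9848, sin(-10 deg) = -0.1736
  joint[1] = (0.0000, 0.0000) + 10.6 * (0.9848, -0.1736) = (0.0000 + 10.4390, 0.0000 + -1.8407) = (10.4390, -1.8407)
link 1: phi[1] = -10 + -35 = -45 deg
  cos(-45 deg) = 0.7071, sin(-45 deg) = -0.7071
  joint[2] = (10.4390, -1.8407) + 10 * (0.7071, -0.7071) = (10.4390 + 7.0711, -1.8407 + -7.0711) = (17.5100, -8.9117)
link 2: phi[2] = -10 + -35 + 150 = 105 deg
  cos(105 deg) = -0.2588, sin(105 deg) = 0.9659
  joint[3] = (17.5100, -8.9117) + 9.3 * (-0.2588, 0.9659) = (17.5100 + -2.4070, -8.9117 + 8.9831) = (15.1030, 0.0714)
End effector: (15.1030, 0.0714)

Answer: 15.1030 0.0714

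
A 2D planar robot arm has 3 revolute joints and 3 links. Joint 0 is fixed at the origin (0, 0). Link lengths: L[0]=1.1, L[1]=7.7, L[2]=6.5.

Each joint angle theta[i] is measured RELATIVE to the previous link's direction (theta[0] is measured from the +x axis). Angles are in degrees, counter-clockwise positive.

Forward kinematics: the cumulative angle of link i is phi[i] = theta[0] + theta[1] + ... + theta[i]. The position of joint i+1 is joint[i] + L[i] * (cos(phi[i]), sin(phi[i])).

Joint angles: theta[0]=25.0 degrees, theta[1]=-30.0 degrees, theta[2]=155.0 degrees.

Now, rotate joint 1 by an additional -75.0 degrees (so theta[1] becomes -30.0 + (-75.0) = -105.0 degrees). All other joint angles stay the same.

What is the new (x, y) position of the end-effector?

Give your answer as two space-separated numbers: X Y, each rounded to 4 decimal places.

joint[0] = (0.0000, 0.0000)  (base)
link 0: phi[0] = 25 = 25 deg
  cos(25 deg) = 0.9063, sin(25 deg) = 0.4226
  joint[1] = (0.0000, 0.0000) + 1.1 * (0.9063, 0.4226) = (0.0000 + 0.9969, 0.0000 + 0.4649) = (0.9969, 0.4649)
link 1: phi[1] = 25 + -105 = -80 deg
  cos(-80 deg) = 0.1736, sin(-80 deg) = -0.9848
  joint[2] = (0.9969, 0.4649) + 7.7 * (0.1736, -0.9848) = (0.9969 + 1.3371, 0.4649 + -7.5830) = (2.3340, -7.1181)
link 2: phi[2] = 25 + -105 + 155 = 75 deg
  cos(75 deg) = 0.2588, sin(75 deg) = 0.9659
  joint[3] = (2.3340, -7.1181) + 6.5 * (0.2588, 0.9659) = (2.3340 + 1.6823, -7.1181 + 6.2785) = (4.0164, -0.8396)
End effector: (4.0164, -0.8396)

Answer: 4.0164 -0.8396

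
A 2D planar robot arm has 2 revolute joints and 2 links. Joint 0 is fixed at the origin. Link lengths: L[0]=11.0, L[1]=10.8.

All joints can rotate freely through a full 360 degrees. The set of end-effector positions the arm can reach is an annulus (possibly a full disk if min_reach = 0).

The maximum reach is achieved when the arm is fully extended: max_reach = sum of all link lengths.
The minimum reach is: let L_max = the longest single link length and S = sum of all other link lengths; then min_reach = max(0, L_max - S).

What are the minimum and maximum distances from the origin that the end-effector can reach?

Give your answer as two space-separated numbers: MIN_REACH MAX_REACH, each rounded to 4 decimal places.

Answer: 0.2000 21.8000

Derivation:
Link lengths: [11.0, 10.8]
max_reach = 11 + 10.8 = 21.8
L_max = max([11.0, 10.8]) = 11
S (sum of others) = 21.8 - 11 = 10.8
min_reach = max(0, 11 - 10.8) = max(0, 0.2) = 0.2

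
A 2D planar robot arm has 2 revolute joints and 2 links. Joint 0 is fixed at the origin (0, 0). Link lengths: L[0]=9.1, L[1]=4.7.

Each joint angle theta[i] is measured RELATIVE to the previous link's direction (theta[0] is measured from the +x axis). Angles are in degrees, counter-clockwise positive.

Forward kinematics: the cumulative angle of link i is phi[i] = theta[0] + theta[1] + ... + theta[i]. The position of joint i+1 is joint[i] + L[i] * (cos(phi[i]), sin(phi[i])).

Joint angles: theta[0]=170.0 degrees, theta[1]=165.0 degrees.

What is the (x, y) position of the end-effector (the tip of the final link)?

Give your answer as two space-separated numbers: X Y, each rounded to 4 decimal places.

Answer: -4.7021 -0.4061

Derivation:
joint[0] = (0.0000, 0.0000)  (base)
link 0: phi[0] = 170 = 170 deg
  cos(170 deg) = -0.9848, sin(170 deg) = 0.1736
  joint[1] = (0.0000, 0.0000) + 9.1 * (-0.9848, 0.1736) = (0.0000 + -8.9618, 0.0000 + 1.5802) = (-8.9618, 1.5802)
link 1: phi[1] = 170 + 165 = 335 deg
  cos(335 deg) = 0.9063, sin(335 deg) = -0.4226
  joint[2] = (-8.9618, 1.5802) + 4.7 * (0.9063, -0.4226) = (-8.9618 + 4.2596, 1.5802 + -1.9863) = (-4.7021, -0.4061)
End effector: (-4.7021, -0.4061)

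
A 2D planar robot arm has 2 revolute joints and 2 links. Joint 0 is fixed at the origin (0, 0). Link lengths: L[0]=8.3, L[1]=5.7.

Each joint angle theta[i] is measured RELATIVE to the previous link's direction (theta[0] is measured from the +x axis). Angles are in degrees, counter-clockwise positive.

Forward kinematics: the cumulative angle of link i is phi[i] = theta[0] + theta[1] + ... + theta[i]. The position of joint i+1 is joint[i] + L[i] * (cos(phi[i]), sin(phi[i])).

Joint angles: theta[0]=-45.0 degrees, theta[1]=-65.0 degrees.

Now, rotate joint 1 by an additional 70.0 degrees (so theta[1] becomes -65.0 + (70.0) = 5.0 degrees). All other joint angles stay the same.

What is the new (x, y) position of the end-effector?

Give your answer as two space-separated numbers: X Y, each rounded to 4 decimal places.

Answer: 10.2354 -9.5329

Derivation:
joint[0] = (0.0000, 0.0000)  (base)
link 0: phi[0] = -45 = -45 deg
  cos(-45 deg) = 0.7071, sin(-45 deg) = -0.7071
  joint[1] = (0.0000, 0.0000) + 8.3 * (0.7071, -0.7071) = (0.0000 + 5.8690, 0.0000 + -5.8690) = (5.8690, -5.8690)
link 1: phi[1] = -45 + 5 = -40 deg
  cos(-40 deg) = 0.7660, sin(-40 deg) = -0.6428
  joint[2] = (5.8690, -5.8690) + 5.7 * (0.7660, -0.6428) = (5.8690 + 4.3665, -5.8690 + -3.6639) = (10.2354, -9.5329)
End effector: (10.2354, -9.5329)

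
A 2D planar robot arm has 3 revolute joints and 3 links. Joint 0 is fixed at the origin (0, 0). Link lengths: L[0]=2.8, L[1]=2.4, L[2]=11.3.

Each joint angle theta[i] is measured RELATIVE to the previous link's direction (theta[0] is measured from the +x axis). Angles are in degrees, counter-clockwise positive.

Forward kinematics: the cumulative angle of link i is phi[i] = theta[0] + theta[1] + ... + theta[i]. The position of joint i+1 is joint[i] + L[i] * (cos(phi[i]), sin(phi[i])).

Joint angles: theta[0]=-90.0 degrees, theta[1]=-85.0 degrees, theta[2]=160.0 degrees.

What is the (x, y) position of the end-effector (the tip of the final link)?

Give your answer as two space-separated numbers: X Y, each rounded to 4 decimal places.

Answer: 8.5241 -5.9338

Derivation:
joint[0] = (0.0000, 0.0000)  (base)
link 0: phi[0] = -90 = -90 deg
  cos(-90 deg) = 0.0000, sin(-90 deg) = -1.0000
  joint[1] = (0.0000, 0.0000) + 2.8 * (0.0000, -1.0000) = (0.0000 + 0.0000, 0.0000 + -2.8000) = (0.0000, -2.8000)
link 1: phi[1] = -90 + -85 = -175 deg
  cos(-175 deg) = -0.9962, sin(-175 deg) = -0.0872
  joint[2] = (0.0000, -2.8000) + 2.4 * (-0.9962, -0.0872) = (0.0000 + -2.3909, -2.8000 + -0.2092) = (-2.3909, -3.0092)
link 2: phi[2] = -90 + -85 + 160 = -15 deg
  cos(-15 deg) = 0.9659, sin(-15 deg) = -0.2588
  joint[3] = (-2.3909, -3.0092) + 11.3 * (0.9659, -0.2588) = (-2.3909 + 10.9150, -3.0092 + -2.9247) = (8.5241, -5.9338)
End effector: (8.5241, -5.9338)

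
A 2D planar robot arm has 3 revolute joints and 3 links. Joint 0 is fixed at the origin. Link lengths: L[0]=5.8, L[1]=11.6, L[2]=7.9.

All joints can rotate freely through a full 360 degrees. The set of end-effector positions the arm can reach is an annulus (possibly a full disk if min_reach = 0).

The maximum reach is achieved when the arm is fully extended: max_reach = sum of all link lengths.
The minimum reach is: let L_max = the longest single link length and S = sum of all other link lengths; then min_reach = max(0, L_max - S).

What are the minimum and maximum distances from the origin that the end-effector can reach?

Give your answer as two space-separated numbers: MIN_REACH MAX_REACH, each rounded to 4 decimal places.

Link lengths: [5.8, 11.6, 7.9]
max_reach = 5.8 + 11.6 + 7.9 = 25.3
L_max = max([5.8, 11.6, 7.9]) = 11.6
S (sum of others) = 25.3 - 11.6 = 13.7
min_reach = max(0, 11.6 - 13.7) = max(0, -2.1) = 0

Answer: 0.0000 25.3000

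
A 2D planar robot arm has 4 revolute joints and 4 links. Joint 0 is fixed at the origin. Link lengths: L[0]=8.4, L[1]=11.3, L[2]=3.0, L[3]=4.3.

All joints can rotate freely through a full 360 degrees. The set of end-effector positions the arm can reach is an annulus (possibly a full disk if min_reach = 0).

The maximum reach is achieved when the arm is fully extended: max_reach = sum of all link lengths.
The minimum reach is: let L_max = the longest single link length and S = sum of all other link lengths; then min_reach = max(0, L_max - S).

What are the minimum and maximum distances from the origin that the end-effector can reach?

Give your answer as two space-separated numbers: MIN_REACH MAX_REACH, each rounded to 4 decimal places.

Link lengths: [8.4, 11.3, 3.0, 4.3]
max_reach = 8.4 + 11.3 + 3 + 4.3 = 27
L_max = max([8.4, 11.3, 3.0, 4.3]) = 11.3
S (sum of others) = 27 - 11.3 = 15.7
min_reach = max(0, 11.3 - 15.7) = max(0, -4.4) = 0

Answer: 0.0000 27.0000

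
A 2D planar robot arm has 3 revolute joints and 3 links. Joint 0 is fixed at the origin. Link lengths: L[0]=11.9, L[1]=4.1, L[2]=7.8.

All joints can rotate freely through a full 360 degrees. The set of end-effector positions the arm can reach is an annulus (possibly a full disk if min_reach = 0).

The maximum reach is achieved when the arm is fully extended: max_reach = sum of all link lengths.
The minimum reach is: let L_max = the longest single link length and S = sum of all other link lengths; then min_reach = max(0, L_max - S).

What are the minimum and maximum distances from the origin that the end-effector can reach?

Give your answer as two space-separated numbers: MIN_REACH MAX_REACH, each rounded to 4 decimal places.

Answer: 0.0000 23.8000

Derivation:
Link lengths: [11.9, 4.1, 7.8]
max_reach = 11.9 + 4.1 + 7.8 = 23.8
L_max = max([11.9, 4.1, 7.8]) = 11.9
S (sum of others) = 23.8 - 11.9 = 11.9
min_reach = max(0, 11.9 - 11.9) = max(0, 0) = 0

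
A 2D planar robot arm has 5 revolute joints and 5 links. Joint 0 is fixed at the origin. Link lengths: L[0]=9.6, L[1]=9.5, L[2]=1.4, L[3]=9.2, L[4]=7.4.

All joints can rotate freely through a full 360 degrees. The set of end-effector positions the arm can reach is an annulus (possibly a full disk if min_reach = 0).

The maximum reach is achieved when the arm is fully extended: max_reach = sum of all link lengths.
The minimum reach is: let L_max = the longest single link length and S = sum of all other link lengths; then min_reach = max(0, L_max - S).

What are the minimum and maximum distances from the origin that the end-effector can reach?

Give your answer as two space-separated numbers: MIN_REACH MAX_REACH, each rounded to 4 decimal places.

Link lengths: [9.6, 9.5, 1.4, 9.2, 7.4]
max_reach = 9.6 + 9.5 + 1.4 + 9.2 + 7.4 = 37.1
L_max = max([9.6, 9.5, 1.4, 9.2, 7.4]) = 9.6
S (sum of others) = 37.1 - 9.6 = 27.5
min_reach = max(0, 9.6 - 27.5) = max(0, -17.9) = 0

Answer: 0.0000 37.1000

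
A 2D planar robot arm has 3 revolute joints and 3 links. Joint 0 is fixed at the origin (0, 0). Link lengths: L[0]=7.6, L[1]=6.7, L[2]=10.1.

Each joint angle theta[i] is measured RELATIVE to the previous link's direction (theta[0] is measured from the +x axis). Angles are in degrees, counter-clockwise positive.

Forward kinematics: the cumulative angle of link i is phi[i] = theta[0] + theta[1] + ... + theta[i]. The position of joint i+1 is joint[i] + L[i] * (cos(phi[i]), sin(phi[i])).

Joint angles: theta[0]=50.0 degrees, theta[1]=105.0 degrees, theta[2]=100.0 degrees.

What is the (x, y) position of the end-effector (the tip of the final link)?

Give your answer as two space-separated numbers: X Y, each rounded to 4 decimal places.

Answer: -3.8011 -1.1024

Derivation:
joint[0] = (0.0000, 0.0000)  (base)
link 0: phi[0] = 50 = 50 deg
  cos(50 deg) = 0.6428, sin(50 deg) = 0.7660
  joint[1] = (0.0000, 0.0000) + 7.6 * (0.6428, 0.7660) = (0.0000 + 4.8852, 0.0000 + 5.8219) = (4.8852, 5.8219)
link 1: phi[1] = 50 + 105 = 155 deg
  cos(155 deg) = -0.9063, sin(155 deg) = 0.4226
  joint[2] = (4.8852, 5.8219) + 6.7 * (-0.9063, 0.4226) = (4.8852 + -6.0723, 5.8219 + 2.8315) = (-1.1871, 8.6535)
link 2: phi[2] = 50 + 105 + 100 = 255 deg
  cos(255 deg) = -0.2588, sin(255 deg) = -0.9659
  joint[3] = (-1.1871, 8.6535) + 10.1 * (-0.2588, -0.9659) = (-1.1871 + -2.6141, 8.6535 + -9.7559) = (-3.8011, -1.1024)
End effector: (-3.8011, -1.1024)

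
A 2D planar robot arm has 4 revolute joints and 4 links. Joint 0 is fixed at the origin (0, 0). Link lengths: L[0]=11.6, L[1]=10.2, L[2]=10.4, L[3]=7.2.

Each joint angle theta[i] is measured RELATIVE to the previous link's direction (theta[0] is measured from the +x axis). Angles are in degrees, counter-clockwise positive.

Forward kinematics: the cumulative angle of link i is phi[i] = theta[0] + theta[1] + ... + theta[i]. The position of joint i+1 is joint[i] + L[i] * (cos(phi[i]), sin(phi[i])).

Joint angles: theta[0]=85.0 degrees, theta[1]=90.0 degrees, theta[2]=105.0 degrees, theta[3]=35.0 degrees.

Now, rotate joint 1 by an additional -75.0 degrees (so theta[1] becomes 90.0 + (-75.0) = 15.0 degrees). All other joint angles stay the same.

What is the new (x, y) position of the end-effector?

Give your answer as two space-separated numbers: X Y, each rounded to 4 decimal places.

Answer: -13.7858 10.9703

Derivation:
joint[0] = (0.0000, 0.0000)  (base)
link 0: phi[0] = 85 = 85 deg
  cos(85 deg) = 0.0872, sin(85 deg) = 0.9962
  joint[1] = (0.0000, 0.0000) + 11.6 * (0.0872, 0.9962) = (0.0000 + 1.0110, 0.0000 + 11.5559) = (1.0110, 11.5559)
link 1: phi[1] = 85 + 15 = 100 deg
  cos(100 deg) = -0.1736, sin(100 deg) = 0.9848
  joint[2] = (1.0110, 11.5559) + 10.2 * (-0.1736, 0.9848) = (1.0110 + -1.7712, 11.5559 + 10.0450) = (-0.7602, 21.6009)
link 2: phi[2] = 85 + 15 + 105 = 205 deg
  cos(205 deg) = -0.9063, sin(205 deg) = -0.4226
  joint[3] = (-0.7602, 21.6009) + 10.4 * (-0.9063, -0.4226) = (-0.7602 + -9.4256, 21.6009 + -4.3952) = (-10.1858, 17.2057)
link 3: phi[3] = 85 + 15 + 105 + 35 = 240 deg
  cos(240 deg) = -0.5000, sin(240 deg) = -0.8660
  joint[4] = (-10.1858, 17.2057) + 7.2 * (-0.5000, -0.8660) = (-10.1858 + -3.6000, 17.2057 + -6.2354) = (-13.7858, 10.9703)
End effector: (-13.7858, 10.9703)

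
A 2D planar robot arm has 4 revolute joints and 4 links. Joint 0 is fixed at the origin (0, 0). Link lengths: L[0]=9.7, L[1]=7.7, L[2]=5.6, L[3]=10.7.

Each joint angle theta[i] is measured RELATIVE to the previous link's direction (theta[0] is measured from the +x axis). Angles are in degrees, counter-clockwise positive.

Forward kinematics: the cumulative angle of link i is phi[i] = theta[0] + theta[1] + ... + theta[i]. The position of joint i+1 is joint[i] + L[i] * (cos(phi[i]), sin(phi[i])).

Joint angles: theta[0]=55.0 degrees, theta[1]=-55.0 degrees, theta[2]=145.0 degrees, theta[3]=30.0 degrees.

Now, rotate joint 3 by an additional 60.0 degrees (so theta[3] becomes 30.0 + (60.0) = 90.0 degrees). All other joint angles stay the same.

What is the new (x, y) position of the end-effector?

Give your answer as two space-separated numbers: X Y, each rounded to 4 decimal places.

Answer: 2.5392 2.3929

Derivation:
joint[0] = (0.0000, 0.0000)  (base)
link 0: phi[0] = 55 = 55 deg
  cos(55 deg) = 0.5736, sin(55 deg) = 0.8192
  joint[1] = (0.0000, 0.0000) + 9.7 * (0.5736, 0.8192) = (0.0000 + 5.5637, 0.0000 + 7.9458) = (5.5637, 7.9458)
link 1: phi[1] = 55 + -55 = 0 deg
  cos(0 deg) = 1.0000, sin(0 deg) = 0.0000
  joint[2] = (5.5637, 7.9458) + 7.7 * (1.0000, 0.0000) = (5.5637 + 7.7000, 7.9458 + 0.0000) = (13.2637, 7.9458)
link 2: phi[2] = 55 + -55 + 145 = 145 deg
  cos(145 deg) = -0.8192, sin(145 deg) = 0.5736
  joint[3] = (13.2637, 7.9458) + 5.6 * (-0.8192, 0.5736) = (13.2637 + -4.5873, 7.9458 + 3.2120) = (8.6764, 11.1578)
link 3: phi[3] = 55 + -55 + 145 + 90 = 235 deg
  cos(235 deg) = -0.5736, sin(235 deg) = -0.8192
  joint[4] = (8.6764, 11.1578) + 10.7 * (-0.5736, -0.8192) = (8.6764 + -6.1373, 11.1578 + -8.7649) = (2.5392, 2.3929)
End effector: (2.5392, 2.3929)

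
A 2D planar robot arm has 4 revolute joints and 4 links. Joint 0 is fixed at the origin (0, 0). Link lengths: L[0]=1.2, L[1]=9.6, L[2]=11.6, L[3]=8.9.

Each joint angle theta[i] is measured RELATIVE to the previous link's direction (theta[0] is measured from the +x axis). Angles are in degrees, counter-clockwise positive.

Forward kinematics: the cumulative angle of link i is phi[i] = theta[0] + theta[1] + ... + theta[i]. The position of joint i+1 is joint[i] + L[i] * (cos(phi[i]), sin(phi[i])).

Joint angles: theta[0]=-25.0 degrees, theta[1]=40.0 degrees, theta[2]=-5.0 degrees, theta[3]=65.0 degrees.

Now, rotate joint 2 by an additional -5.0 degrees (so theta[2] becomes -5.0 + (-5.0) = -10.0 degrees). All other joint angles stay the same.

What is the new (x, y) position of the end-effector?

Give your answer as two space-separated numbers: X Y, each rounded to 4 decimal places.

Answer: 24.9603 11.3518

Derivation:
joint[0] = (0.0000, 0.0000)  (base)
link 0: phi[0] = -25 = -25 deg
  cos(-25 deg) = 0.9063, sin(-25 deg) = -0.4226
  joint[1] = (0.0000, 0.0000) + 1.2 * (0.9063, -0.4226) = (0.0000 + 1.0876, 0.0000 + -0.5071) = (1.0876, -0.5071)
link 1: phi[1] = -25 + 40 = 15 deg
  cos(15 deg) = 0.9659, sin(15 deg) = 0.2588
  joint[2] = (1.0876, -0.5071) + 9.6 * (0.9659, 0.2588) = (1.0876 + 9.2729, -0.5071 + 2.4847) = (10.3605, 1.9775)
link 2: phi[2] = -25 + 40 + -10 = 5 deg
  cos(5 deg) = 0.9962, sin(5 deg) = 0.0872
  joint[3] = (10.3605, 1.9775) + 11.6 * (0.9962, 0.0872) = (10.3605 + 11.5559, 1.9775 + 1.0110) = (21.9163, 2.9885)
link 3: phi[3] = -25 + 40 + -10 + 65 = 70 deg
  cos(70 deg) = 0.3420, sin(70 deg) = 0.9397
  joint[4] = (21.9163, 2.9885) + 8.9 * (0.3420, 0.9397) = (21.9163 + 3.0440, 2.9885 + 8.3633) = (24.9603, 11.3518)
End effector: (24.9603, 11.3518)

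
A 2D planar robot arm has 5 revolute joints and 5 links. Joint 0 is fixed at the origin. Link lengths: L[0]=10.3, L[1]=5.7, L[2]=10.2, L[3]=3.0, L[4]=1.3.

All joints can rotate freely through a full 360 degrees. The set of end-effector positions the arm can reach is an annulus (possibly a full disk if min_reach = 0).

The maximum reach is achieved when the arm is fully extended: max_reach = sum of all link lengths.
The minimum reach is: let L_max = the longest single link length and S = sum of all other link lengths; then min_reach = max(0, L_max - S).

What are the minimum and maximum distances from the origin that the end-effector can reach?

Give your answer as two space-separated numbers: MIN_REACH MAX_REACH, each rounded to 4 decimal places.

Link lengths: [10.3, 5.7, 10.2, 3.0, 1.3]
max_reach = 10.3 + 5.7 + 10.2 + 3 + 1.3 = 30.5
L_max = max([10.3, 5.7, 10.2, 3.0, 1.3]) = 10.3
S (sum of others) = 30.5 - 10.3 = 20.2
min_reach = max(0, 10.3 - 20.2) = max(0, -9.9) = 0

Answer: 0.0000 30.5000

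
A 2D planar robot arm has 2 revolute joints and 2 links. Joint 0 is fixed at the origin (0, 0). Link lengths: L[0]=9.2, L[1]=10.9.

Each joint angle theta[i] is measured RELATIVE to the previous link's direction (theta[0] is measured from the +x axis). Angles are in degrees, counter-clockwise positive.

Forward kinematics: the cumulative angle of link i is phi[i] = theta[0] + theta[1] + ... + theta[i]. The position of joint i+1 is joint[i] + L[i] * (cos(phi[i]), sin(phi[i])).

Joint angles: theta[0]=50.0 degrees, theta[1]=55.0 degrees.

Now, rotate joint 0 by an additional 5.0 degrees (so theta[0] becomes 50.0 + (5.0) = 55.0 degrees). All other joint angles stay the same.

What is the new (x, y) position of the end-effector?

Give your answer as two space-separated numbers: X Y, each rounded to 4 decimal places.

joint[0] = (0.0000, 0.0000)  (base)
link 0: phi[0] = 55 = 55 deg
  cos(55 deg) = 0.5736, sin(55 deg) = 0.8192
  joint[1] = (0.0000, 0.0000) + 9.2 * (0.5736, 0.8192) = (0.0000 + 5.2769, 0.0000 + 7.5362) = (5.2769, 7.5362)
link 1: phi[1] = 55 + 55 = 110 deg
  cos(110 deg) = -0.3420, sin(110 deg) = 0.9397
  joint[2] = (5.2769, 7.5362) + 10.9 * (-0.3420, 0.9397) = (5.2769 + -3.7280, 7.5362 + 10.2426) = (1.5489, 17.7788)
End effector: (1.5489, 17.7788)

Answer: 1.5489 17.7788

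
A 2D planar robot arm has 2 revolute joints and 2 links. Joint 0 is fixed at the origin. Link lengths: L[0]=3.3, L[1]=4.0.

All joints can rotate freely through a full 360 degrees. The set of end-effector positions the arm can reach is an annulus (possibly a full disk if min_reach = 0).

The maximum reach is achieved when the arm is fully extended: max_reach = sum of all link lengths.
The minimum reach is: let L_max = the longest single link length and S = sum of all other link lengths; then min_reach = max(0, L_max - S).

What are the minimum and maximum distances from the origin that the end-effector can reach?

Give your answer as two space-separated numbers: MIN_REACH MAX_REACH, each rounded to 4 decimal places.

Answer: 0.7000 7.3000

Derivation:
Link lengths: [3.3, 4.0]
max_reach = 3.3 + 4 = 7.3
L_max = max([3.3, 4.0]) = 4
S (sum of others) = 7.3 - 4 = 3.3
min_reach = max(0, 4 - 3.3) = max(0, 0.7) = 0.7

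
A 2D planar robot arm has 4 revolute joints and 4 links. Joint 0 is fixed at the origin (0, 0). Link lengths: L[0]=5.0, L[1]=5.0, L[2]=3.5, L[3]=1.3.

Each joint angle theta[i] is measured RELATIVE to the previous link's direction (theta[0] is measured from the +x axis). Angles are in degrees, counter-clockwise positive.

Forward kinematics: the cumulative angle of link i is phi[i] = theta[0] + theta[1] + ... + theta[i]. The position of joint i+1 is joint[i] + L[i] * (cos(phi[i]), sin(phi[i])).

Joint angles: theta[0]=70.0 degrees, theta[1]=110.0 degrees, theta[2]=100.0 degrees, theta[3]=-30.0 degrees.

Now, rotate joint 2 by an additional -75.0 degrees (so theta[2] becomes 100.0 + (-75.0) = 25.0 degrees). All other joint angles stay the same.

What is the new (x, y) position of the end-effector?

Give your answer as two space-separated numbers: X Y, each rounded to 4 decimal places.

joint[0] = (0.0000, 0.0000)  (base)
link 0: phi[0] = 70 = 70 deg
  cos(70 deg) = 0.3420, sin(70 deg) = 0.9397
  joint[1] = (0.0000, 0.0000) + 5 * (0.3420, 0.9397) = (0.0000 + 1.7101, 0.0000 + 4.6985) = (1.7101, 4.6985)
link 1: phi[1] = 70 + 110 = 180 deg
  cos(180 deg) = -1.0000, sin(180 deg) = 0.0000
  joint[2] = (1.7101, 4.6985) + 5 * (-1.0000, 0.0000) = (1.7101 + -5.0000, 4.6985 + 0.0000) = (-3.2899, 4.6985)
link 2: phi[2] = 70 + 110 + 25 = 205 deg
  cos(205 deg) = -0.9063, sin(205 deg) = -0.4226
  joint[3] = (-3.2899, 4.6985) + 3.5 * (-0.9063, -0.4226) = (-3.2899 + -3.1721, 4.6985 + -1.4792) = (-6.4620, 3.2193)
link 3: phi[3] = 70 + 110 + 25 + -30 = 175 deg
  cos(175 deg) = -0.9962, sin(175 deg) = 0.0872
  joint[4] = (-6.4620, 3.2193) + 1.3 * (-0.9962, 0.0872) = (-6.4620 + -1.2951, 3.2193 + 0.1133) = (-7.7570, 3.3326)
End effector: (-7.7570, 3.3326)

Answer: -7.7570 3.3326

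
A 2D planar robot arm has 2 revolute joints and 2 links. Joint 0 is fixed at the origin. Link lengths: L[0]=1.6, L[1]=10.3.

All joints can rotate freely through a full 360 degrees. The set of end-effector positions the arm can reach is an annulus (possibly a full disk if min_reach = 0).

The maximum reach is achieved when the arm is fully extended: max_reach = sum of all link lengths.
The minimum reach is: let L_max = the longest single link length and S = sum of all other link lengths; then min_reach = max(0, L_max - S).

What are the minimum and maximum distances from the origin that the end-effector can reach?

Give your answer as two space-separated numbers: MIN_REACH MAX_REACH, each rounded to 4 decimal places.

Link lengths: [1.6, 10.3]
max_reach = 1.6 + 10.3 = 11.9
L_max = max([1.6, 10.3]) = 10.3
S (sum of others) = 11.9 - 10.3 = 1.6
min_reach = max(0, 10.3 - 1.6) = max(0, 8.7) = 8.7

Answer: 8.7000 11.9000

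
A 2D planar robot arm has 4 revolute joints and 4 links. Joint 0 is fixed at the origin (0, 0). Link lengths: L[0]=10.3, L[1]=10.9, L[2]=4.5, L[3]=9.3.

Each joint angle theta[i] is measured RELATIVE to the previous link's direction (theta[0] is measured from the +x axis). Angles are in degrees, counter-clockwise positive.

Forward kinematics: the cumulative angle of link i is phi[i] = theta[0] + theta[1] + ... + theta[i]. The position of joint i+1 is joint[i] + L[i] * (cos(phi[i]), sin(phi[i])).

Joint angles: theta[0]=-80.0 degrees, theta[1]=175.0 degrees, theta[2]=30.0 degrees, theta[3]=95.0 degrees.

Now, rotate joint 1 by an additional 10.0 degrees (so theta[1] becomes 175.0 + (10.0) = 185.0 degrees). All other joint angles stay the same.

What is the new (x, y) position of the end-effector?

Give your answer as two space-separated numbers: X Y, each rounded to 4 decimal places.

Answer: -10.1925 -3.5572

Derivation:
joint[0] = (0.0000, 0.0000)  (base)
link 0: phi[0] = -80 = -80 deg
  cos(-80 deg) = 0.1736, sin(-80 deg) = -0.9848
  joint[1] = (0.0000, 0.0000) + 10.3 * (0.1736, -0.9848) = (0.0000 + 1.7886, 0.0000 + -10.1435) = (1.7886, -10.1435)
link 1: phi[1] = -80 + 185 = 105 deg
  cos(105 deg) = -0.2588, sin(105 deg) = 0.9659
  joint[2] = (1.7886, -10.1435) + 10.9 * (-0.2588, 0.9659) = (1.7886 + -2.8211, -10.1435 + 10.5286) = (-1.0326, 0.3851)
link 2: phi[2] = -80 + 185 + 30 = 135 deg
  cos(135 deg) = -0.7071, sin(135 deg) = 0.7071
  joint[3] = (-1.0326, 0.3851) + 4.5 * (-0.7071, 0.7071) = (-1.0326 + -3.1820, 0.3851 + 3.1820) = (-4.2145, 3.5671)
link 3: phi[3] = -80 + 185 + 30 + 95 = 230 deg
  cos(230 deg) = -0.6428, sin(230 deg) = -0.7660
  joint[4] = (-4.2145, 3.5671) + 9.3 * (-0.6428, -0.7660) = (-4.2145 + -5.9779, 3.5671 + -7.1242) = (-10.1925, -3.5572)
End effector: (-10.1925, -3.5572)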